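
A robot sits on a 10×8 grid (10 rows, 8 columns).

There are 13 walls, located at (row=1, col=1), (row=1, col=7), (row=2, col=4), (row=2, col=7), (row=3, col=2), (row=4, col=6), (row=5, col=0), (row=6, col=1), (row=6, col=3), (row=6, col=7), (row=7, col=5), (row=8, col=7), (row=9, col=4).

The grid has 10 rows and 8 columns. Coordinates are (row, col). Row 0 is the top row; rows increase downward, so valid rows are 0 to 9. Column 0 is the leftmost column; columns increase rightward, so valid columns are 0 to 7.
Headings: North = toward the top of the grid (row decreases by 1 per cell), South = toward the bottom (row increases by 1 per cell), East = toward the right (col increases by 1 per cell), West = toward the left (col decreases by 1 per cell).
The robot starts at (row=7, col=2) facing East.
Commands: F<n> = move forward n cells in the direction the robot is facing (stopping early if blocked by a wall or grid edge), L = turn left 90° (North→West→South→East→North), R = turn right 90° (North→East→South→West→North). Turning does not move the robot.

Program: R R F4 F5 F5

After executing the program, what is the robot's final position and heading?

Start: (row=7, col=2), facing East
  R: turn right, now facing South
  R: turn right, now facing West
  F4: move forward 2/4 (blocked), now at (row=7, col=0)
  F5: move forward 0/5 (blocked), now at (row=7, col=0)
  F5: move forward 0/5 (blocked), now at (row=7, col=0)
Final: (row=7, col=0), facing West

Answer: Final position: (row=7, col=0), facing West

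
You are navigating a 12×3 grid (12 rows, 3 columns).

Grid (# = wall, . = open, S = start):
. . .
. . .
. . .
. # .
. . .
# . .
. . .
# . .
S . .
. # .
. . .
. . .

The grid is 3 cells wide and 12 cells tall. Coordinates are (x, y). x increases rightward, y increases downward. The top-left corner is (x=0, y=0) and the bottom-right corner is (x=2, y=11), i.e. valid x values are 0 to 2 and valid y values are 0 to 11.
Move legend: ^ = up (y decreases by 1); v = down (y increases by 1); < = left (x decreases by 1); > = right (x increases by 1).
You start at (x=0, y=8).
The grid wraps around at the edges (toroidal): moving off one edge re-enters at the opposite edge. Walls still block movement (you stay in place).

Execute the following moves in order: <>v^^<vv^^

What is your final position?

Start: (x=0, y=8)
  < (left): (x=0, y=8) -> (x=2, y=8)
  > (right): (x=2, y=8) -> (x=0, y=8)
  v (down): (x=0, y=8) -> (x=0, y=9)
  ^ (up): (x=0, y=9) -> (x=0, y=8)
  ^ (up): blocked, stay at (x=0, y=8)
  < (left): (x=0, y=8) -> (x=2, y=8)
  v (down): (x=2, y=8) -> (x=2, y=9)
  v (down): (x=2, y=9) -> (x=2, y=10)
  ^ (up): (x=2, y=10) -> (x=2, y=9)
  ^ (up): (x=2, y=9) -> (x=2, y=8)
Final: (x=2, y=8)

Answer: Final position: (x=2, y=8)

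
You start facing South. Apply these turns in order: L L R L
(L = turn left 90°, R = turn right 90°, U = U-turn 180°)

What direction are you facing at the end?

Start: South
  L (left (90° counter-clockwise)) -> East
  L (left (90° counter-clockwise)) -> North
  R (right (90° clockwise)) -> East
  L (left (90° counter-clockwise)) -> North
Final: North

Answer: Final heading: North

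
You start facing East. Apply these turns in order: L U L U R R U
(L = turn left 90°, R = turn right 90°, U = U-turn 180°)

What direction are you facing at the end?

Answer: Final heading: West

Derivation:
Start: East
  L (left (90° counter-clockwise)) -> North
  U (U-turn (180°)) -> South
  L (left (90° counter-clockwise)) -> East
  U (U-turn (180°)) -> West
  R (right (90° clockwise)) -> North
  R (right (90° clockwise)) -> East
  U (U-turn (180°)) -> West
Final: West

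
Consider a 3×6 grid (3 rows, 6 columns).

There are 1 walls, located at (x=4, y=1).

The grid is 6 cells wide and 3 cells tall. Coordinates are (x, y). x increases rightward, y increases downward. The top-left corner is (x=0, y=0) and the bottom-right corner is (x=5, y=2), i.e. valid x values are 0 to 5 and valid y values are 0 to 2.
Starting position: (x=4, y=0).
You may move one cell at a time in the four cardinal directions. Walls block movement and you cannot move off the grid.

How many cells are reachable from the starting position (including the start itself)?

BFS flood-fill from (x=4, y=0):
  Distance 0: (x=4, y=0)
  Distance 1: (x=3, y=0), (x=5, y=0)
  Distance 2: (x=2, y=0), (x=3, y=1), (x=5, y=1)
  Distance 3: (x=1, y=0), (x=2, y=1), (x=3, y=2), (x=5, y=2)
  Distance 4: (x=0, y=0), (x=1, y=1), (x=2, y=2), (x=4, y=2)
  Distance 5: (x=0, y=1), (x=1, y=2)
  Distance 6: (x=0, y=2)
Total reachable: 17 (grid has 17 open cells total)

Answer: Reachable cells: 17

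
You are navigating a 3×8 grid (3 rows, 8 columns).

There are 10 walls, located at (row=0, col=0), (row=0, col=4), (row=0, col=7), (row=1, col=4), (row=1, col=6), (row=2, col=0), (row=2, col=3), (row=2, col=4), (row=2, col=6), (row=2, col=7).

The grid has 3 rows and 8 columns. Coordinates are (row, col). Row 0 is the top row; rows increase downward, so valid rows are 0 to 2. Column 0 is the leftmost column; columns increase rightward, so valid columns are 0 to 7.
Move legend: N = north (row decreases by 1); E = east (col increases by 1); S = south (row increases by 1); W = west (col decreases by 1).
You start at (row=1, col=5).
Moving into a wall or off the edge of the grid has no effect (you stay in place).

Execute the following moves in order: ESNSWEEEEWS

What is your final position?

Start: (row=1, col=5)
  E (east): blocked, stay at (row=1, col=5)
  S (south): (row=1, col=5) -> (row=2, col=5)
  N (north): (row=2, col=5) -> (row=1, col=5)
  S (south): (row=1, col=5) -> (row=2, col=5)
  W (west): blocked, stay at (row=2, col=5)
  [×4]E (east): blocked, stay at (row=2, col=5)
  W (west): blocked, stay at (row=2, col=5)
  S (south): blocked, stay at (row=2, col=5)
Final: (row=2, col=5)

Answer: Final position: (row=2, col=5)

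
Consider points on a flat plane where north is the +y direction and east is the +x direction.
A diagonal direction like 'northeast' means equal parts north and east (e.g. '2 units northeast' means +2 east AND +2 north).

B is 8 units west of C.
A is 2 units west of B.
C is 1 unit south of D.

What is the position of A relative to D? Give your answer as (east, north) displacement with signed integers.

Place D at the origin (east=0, north=0).
  C is 1 unit south of D: delta (east=+0, north=-1); C at (east=0, north=-1).
  B is 8 units west of C: delta (east=-8, north=+0); B at (east=-8, north=-1).
  A is 2 units west of B: delta (east=-2, north=+0); A at (east=-10, north=-1).
Therefore A relative to D: (east=-10, north=-1).

Answer: A is at (east=-10, north=-1) relative to D.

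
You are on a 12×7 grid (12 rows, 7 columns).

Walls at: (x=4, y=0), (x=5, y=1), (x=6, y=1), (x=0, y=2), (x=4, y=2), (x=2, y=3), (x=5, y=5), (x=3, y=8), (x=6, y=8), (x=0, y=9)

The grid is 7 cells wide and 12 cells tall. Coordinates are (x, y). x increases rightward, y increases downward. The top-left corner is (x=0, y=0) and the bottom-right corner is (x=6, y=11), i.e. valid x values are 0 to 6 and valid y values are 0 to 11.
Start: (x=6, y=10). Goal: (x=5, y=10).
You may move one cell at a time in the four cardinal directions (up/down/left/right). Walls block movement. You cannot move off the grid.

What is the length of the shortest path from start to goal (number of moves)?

BFS from (x=6, y=10) until reaching (x=5, y=10):
  Distance 0: (x=6, y=10)
  Distance 1: (x=6, y=9), (x=5, y=10), (x=6, y=11)  <- goal reached here
One shortest path (1 moves): (x=6, y=10) -> (x=5, y=10)

Answer: Shortest path length: 1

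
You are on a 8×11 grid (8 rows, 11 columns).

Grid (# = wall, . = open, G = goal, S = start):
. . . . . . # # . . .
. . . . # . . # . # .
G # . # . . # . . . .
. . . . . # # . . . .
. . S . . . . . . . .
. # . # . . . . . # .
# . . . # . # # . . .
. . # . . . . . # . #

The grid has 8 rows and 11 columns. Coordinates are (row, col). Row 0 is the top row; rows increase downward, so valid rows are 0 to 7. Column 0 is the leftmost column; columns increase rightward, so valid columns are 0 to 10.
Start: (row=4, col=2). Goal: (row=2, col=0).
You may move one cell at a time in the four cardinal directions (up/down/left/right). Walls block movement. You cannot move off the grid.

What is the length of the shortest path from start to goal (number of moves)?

BFS from (row=4, col=2) until reaching (row=2, col=0):
  Distance 0: (row=4, col=2)
  Distance 1: (row=3, col=2), (row=4, col=1), (row=4, col=3), (row=5, col=2)
  Distance 2: (row=2, col=2), (row=3, col=1), (row=3, col=3), (row=4, col=0), (row=4, col=4), (row=6, col=2)
  Distance 3: (row=1, col=2), (row=3, col=0), (row=3, col=4), (row=4, col=5), (row=5, col=0), (row=5, col=4), (row=6, col=1), (row=6, col=3)
  Distance 4: (row=0, col=2), (row=1, col=1), (row=1, col=3), (row=2, col=0), (row=2, col=4), (row=4, col=6), (row=5, col=5), (row=7, col=1), (row=7, col=3)  <- goal reached here
One shortest path (4 moves): (row=4, col=2) -> (row=4, col=1) -> (row=4, col=0) -> (row=3, col=0) -> (row=2, col=0)

Answer: Shortest path length: 4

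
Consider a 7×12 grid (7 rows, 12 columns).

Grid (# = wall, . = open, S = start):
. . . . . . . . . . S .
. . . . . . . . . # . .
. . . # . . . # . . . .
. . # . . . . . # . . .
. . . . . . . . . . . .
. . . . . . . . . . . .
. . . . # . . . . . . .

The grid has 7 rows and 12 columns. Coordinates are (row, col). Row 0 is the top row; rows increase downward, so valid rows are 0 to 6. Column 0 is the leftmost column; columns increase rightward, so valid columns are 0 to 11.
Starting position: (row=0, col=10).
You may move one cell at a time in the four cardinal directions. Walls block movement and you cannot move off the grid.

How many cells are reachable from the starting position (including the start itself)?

BFS flood-fill from (row=0, col=10):
  Distance 0: (row=0, col=10)
  Distance 1: (row=0, col=9), (row=0, col=11), (row=1, col=10)
  Distance 2: (row=0, col=8), (row=1, col=11), (row=2, col=10)
  Distance 3: (row=0, col=7), (row=1, col=8), (row=2, col=9), (row=2, col=11), (row=3, col=10)
  Distance 4: (row=0, col=6), (row=1, col=7), (row=2, col=8), (row=3, col=9), (row=3, col=11), (row=4, col=10)
  Distance 5: (row=0, col=5), (row=1, col=6), (row=4, col=9), (row=4, col=11), (row=5, col=10)
  Distance 6: (row=0, col=4), (row=1, col=5), (row=2, col=6), (row=4, col=8), (row=5, col=9), (row=5, col=11), (row=6, col=10)
  Distance 7: (row=0, col=3), (row=1, col=4), (row=2, col=5), (row=3, col=6), (row=4, col=7), (row=5, col=8), (row=6, col=9), (row=6, col=11)
  Distance 8: (row=0, col=2), (row=1, col=3), (row=2, col=4), (row=3, col=5), (row=3, col=7), (row=4, col=6), (row=5, col=7), (row=6, col=8)
  Distance 9: (row=0, col=1), (row=1, col=2), (row=3, col=4), (row=4, col=5), (row=5, col=6), (row=6, col=7)
  Distance 10: (row=0, col=0), (row=1, col=1), (row=2, col=2), (row=3, col=3), (row=4, col=4), (row=5, col=5), (row=6, col=6)
  Distance 11: (row=1, col=0), (row=2, col=1), (row=4, col=3), (row=5, col=4), (row=6, col=5)
  Distance 12: (row=2, col=0), (row=3, col=1), (row=4, col=2), (row=5, col=3)
  Distance 13: (row=3, col=0), (row=4, col=1), (row=5, col=2), (row=6, col=3)
  Distance 14: (row=4, col=0), (row=5, col=1), (row=6, col=2)
  Distance 15: (row=5, col=0), (row=6, col=1)
  Distance 16: (row=6, col=0)
Total reachable: 78 (grid has 78 open cells total)

Answer: Reachable cells: 78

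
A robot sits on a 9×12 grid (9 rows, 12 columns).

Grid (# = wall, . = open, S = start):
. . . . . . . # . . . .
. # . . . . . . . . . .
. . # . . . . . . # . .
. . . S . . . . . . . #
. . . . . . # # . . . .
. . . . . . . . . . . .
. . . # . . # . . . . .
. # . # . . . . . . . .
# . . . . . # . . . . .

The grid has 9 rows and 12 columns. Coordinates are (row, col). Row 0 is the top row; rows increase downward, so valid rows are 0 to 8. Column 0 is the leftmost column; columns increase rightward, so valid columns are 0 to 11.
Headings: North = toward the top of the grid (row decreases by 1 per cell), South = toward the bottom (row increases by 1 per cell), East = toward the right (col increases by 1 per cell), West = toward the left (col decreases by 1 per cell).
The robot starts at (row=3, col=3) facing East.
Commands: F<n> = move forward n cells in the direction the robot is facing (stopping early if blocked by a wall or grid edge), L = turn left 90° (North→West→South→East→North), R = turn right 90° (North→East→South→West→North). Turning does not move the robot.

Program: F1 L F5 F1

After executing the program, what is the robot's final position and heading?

Start: (row=3, col=3), facing East
  F1: move forward 1, now at (row=3, col=4)
  L: turn left, now facing North
  F5: move forward 3/5 (blocked), now at (row=0, col=4)
  F1: move forward 0/1 (blocked), now at (row=0, col=4)
Final: (row=0, col=4), facing North

Answer: Final position: (row=0, col=4), facing North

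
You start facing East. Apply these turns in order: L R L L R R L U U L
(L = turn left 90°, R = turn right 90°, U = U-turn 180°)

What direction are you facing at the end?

Start: East
  L (left (90° counter-clockwise)) -> North
  R (right (90° clockwise)) -> East
  L (left (90° counter-clockwise)) -> North
  L (left (90° counter-clockwise)) -> West
  R (right (90° clockwise)) -> North
  R (right (90° clockwise)) -> East
  L (left (90° counter-clockwise)) -> North
  U (U-turn (180°)) -> South
  U (U-turn (180°)) -> North
  L (left (90° counter-clockwise)) -> West
Final: West

Answer: Final heading: West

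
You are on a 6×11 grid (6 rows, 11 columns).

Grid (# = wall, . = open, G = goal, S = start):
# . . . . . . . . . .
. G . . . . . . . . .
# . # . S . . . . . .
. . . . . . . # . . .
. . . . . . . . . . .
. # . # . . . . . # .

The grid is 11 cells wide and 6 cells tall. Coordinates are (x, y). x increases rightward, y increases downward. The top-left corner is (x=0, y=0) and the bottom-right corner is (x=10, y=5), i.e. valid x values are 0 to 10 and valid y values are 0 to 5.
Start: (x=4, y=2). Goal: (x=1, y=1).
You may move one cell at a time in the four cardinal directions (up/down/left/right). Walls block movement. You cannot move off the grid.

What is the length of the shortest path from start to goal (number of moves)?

Answer: Shortest path length: 4

Derivation:
BFS from (x=4, y=2) until reaching (x=1, y=1):
  Distance 0: (x=4, y=2)
  Distance 1: (x=4, y=1), (x=3, y=2), (x=5, y=2), (x=4, y=3)
  Distance 2: (x=4, y=0), (x=3, y=1), (x=5, y=1), (x=6, y=2), (x=3, y=3), (x=5, y=3), (x=4, y=4)
  Distance 3: (x=3, y=0), (x=5, y=0), (x=2, y=1), (x=6, y=1), (x=7, y=2), (x=2, y=3), (x=6, y=3), (x=3, y=4), (x=5, y=4), (x=4, y=5)
  Distance 4: (x=2, y=0), (x=6, y=0), (x=1, y=1), (x=7, y=1), (x=8, y=2), (x=1, y=3), (x=2, y=4), (x=6, y=4), (x=5, y=5)  <- goal reached here
One shortest path (4 moves): (x=4, y=2) -> (x=3, y=2) -> (x=3, y=1) -> (x=2, y=1) -> (x=1, y=1)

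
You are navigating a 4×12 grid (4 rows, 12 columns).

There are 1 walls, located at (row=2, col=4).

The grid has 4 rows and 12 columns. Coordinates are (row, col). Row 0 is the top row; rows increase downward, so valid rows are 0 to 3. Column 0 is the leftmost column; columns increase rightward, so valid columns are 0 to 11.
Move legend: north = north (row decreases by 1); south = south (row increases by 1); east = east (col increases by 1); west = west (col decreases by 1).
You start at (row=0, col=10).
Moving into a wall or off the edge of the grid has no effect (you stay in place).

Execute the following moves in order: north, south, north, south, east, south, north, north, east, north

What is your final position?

Answer: Final position: (row=0, col=11)

Derivation:
Start: (row=0, col=10)
  north (north): blocked, stay at (row=0, col=10)
  south (south): (row=0, col=10) -> (row=1, col=10)
  north (north): (row=1, col=10) -> (row=0, col=10)
  south (south): (row=0, col=10) -> (row=1, col=10)
  east (east): (row=1, col=10) -> (row=1, col=11)
  south (south): (row=1, col=11) -> (row=2, col=11)
  north (north): (row=2, col=11) -> (row=1, col=11)
  north (north): (row=1, col=11) -> (row=0, col=11)
  east (east): blocked, stay at (row=0, col=11)
  north (north): blocked, stay at (row=0, col=11)
Final: (row=0, col=11)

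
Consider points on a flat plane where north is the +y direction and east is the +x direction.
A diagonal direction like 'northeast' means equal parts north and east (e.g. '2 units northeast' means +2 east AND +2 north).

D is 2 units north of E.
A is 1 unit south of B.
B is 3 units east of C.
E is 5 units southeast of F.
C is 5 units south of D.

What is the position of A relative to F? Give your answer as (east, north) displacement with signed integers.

Place F at the origin (east=0, north=0).
  E is 5 units southeast of F: delta (east=+5, north=-5); E at (east=5, north=-5).
  D is 2 units north of E: delta (east=+0, north=+2); D at (east=5, north=-3).
  C is 5 units south of D: delta (east=+0, north=-5); C at (east=5, north=-8).
  B is 3 units east of C: delta (east=+3, north=+0); B at (east=8, north=-8).
  A is 1 unit south of B: delta (east=+0, north=-1); A at (east=8, north=-9).
Therefore A relative to F: (east=8, north=-9).

Answer: A is at (east=8, north=-9) relative to F.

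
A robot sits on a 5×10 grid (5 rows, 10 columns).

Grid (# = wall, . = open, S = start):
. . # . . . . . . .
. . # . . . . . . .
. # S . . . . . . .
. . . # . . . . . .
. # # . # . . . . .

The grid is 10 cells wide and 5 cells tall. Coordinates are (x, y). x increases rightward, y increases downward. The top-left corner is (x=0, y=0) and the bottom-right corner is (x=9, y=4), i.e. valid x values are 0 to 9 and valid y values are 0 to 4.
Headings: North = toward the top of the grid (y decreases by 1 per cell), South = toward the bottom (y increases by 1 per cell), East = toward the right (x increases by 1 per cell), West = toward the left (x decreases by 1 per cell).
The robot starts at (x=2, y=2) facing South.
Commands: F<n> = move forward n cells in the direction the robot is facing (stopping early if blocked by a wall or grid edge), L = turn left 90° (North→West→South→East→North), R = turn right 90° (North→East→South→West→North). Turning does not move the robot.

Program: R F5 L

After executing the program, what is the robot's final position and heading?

Start: (x=2, y=2), facing South
  R: turn right, now facing West
  F5: move forward 0/5 (blocked), now at (x=2, y=2)
  L: turn left, now facing South
Final: (x=2, y=2), facing South

Answer: Final position: (x=2, y=2), facing South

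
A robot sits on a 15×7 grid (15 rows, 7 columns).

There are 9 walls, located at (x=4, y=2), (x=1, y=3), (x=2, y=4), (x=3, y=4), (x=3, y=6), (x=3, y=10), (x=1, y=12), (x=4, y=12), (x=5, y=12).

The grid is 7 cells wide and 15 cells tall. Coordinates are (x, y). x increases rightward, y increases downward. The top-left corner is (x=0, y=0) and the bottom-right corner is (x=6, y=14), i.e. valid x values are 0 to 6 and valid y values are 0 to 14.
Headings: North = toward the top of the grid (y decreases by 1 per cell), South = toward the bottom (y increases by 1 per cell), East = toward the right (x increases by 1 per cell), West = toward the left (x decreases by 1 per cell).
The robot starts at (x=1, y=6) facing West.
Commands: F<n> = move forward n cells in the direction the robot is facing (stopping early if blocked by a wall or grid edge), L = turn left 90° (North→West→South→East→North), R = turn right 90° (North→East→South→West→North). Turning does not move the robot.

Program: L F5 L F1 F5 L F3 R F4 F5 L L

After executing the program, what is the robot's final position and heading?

Answer: Final position: (x=6, y=8), facing West

Derivation:
Start: (x=1, y=6), facing West
  L: turn left, now facing South
  F5: move forward 5, now at (x=1, y=11)
  L: turn left, now facing East
  F1: move forward 1, now at (x=2, y=11)
  F5: move forward 4/5 (blocked), now at (x=6, y=11)
  L: turn left, now facing North
  F3: move forward 3, now at (x=6, y=8)
  R: turn right, now facing East
  F4: move forward 0/4 (blocked), now at (x=6, y=8)
  F5: move forward 0/5 (blocked), now at (x=6, y=8)
  L: turn left, now facing North
  L: turn left, now facing West
Final: (x=6, y=8), facing West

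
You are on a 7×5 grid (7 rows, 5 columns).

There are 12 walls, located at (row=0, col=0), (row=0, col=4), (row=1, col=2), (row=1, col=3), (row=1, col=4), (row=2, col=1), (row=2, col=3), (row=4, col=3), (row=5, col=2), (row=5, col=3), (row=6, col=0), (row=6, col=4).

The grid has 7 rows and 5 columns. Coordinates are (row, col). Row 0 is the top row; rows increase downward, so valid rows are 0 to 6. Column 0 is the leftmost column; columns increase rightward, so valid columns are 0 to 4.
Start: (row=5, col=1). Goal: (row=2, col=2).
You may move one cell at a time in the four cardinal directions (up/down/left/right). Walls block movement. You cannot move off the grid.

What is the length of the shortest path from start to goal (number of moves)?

Answer: Shortest path length: 4

Derivation:
BFS from (row=5, col=1) until reaching (row=2, col=2):
  Distance 0: (row=5, col=1)
  Distance 1: (row=4, col=1), (row=5, col=0), (row=6, col=1)
  Distance 2: (row=3, col=1), (row=4, col=0), (row=4, col=2), (row=6, col=2)
  Distance 3: (row=3, col=0), (row=3, col=2), (row=6, col=3)
  Distance 4: (row=2, col=0), (row=2, col=2), (row=3, col=3)  <- goal reached here
One shortest path (4 moves): (row=5, col=1) -> (row=4, col=1) -> (row=4, col=2) -> (row=3, col=2) -> (row=2, col=2)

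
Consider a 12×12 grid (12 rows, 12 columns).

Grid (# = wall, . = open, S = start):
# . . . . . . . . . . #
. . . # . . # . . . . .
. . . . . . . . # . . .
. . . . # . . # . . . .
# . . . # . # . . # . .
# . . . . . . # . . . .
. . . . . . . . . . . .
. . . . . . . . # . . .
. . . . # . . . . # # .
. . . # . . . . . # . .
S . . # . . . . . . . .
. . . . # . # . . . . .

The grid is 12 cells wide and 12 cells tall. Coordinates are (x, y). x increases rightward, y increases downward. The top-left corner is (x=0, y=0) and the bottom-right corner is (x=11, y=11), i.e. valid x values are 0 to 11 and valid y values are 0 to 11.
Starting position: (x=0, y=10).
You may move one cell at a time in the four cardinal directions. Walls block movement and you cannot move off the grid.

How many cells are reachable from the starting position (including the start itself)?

Answer: Reachable cells: 122

Derivation:
BFS flood-fill from (x=0, y=10):
  Distance 0: (x=0, y=10)
  Distance 1: (x=0, y=9), (x=1, y=10), (x=0, y=11)
  Distance 2: (x=0, y=8), (x=1, y=9), (x=2, y=10), (x=1, y=11)
  Distance 3: (x=0, y=7), (x=1, y=8), (x=2, y=9), (x=2, y=11)
  Distance 4: (x=0, y=6), (x=1, y=7), (x=2, y=8), (x=3, y=11)
  Distance 5: (x=1, y=6), (x=2, y=7), (x=3, y=8)
  Distance 6: (x=1, y=5), (x=2, y=6), (x=3, y=7)
  Distance 7: (x=1, y=4), (x=2, y=5), (x=3, y=6), (x=4, y=7)
  Distance 8: (x=1, y=3), (x=2, y=4), (x=3, y=5), (x=4, y=6), (x=5, y=7)
  Distance 9: (x=1, y=2), (x=0, y=3), (x=2, y=3), (x=3, y=4), (x=4, y=5), (x=5, y=6), (x=6, y=7), (x=5, y=8)
  Distance 10: (x=1, y=1), (x=0, y=2), (x=2, y=2), (x=3, y=3), (x=5, y=5), (x=6, y=6), (x=7, y=7), (x=6, y=8), (x=5, y=9)
  Distance 11: (x=1, y=0), (x=0, y=1), (x=2, y=1), (x=3, y=2), (x=5, y=4), (x=6, y=5), (x=7, y=6), (x=7, y=8), (x=4, y=9), (x=6, y=9), (x=5, y=10)
  Distance 12: (x=2, y=0), (x=4, y=2), (x=5, y=3), (x=8, y=6), (x=8, y=8), (x=7, y=9), (x=4, y=10), (x=6, y=10), (x=5, y=11)
  Distance 13: (x=3, y=0), (x=4, y=1), (x=5, y=2), (x=6, y=3), (x=8, y=5), (x=9, y=6), (x=8, y=9), (x=7, y=10)
  Distance 14: (x=4, y=0), (x=5, y=1), (x=6, y=2), (x=8, y=4), (x=9, y=5), (x=10, y=6), (x=9, y=7), (x=8, y=10), (x=7, y=11)
  Distance 15: (x=5, y=0), (x=7, y=2), (x=8, y=3), (x=7, y=4), (x=10, y=5), (x=11, y=6), (x=10, y=7), (x=9, y=10), (x=8, y=11)
  Distance 16: (x=6, y=0), (x=7, y=1), (x=9, y=3), (x=10, y=4), (x=11, y=5), (x=11, y=7), (x=10, y=10), (x=9, y=11)
  Distance 17: (x=7, y=0), (x=8, y=1), (x=9, y=2), (x=10, y=3), (x=11, y=4), (x=11, y=8), (x=10, y=9), (x=11, y=10), (x=10, y=11)
  Distance 18: (x=8, y=0), (x=9, y=1), (x=10, y=2), (x=11, y=3), (x=11, y=9), (x=11, y=11)
  Distance 19: (x=9, y=0), (x=10, y=1), (x=11, y=2)
  Distance 20: (x=10, y=0), (x=11, y=1)
Total reachable: 122 (grid has 122 open cells total)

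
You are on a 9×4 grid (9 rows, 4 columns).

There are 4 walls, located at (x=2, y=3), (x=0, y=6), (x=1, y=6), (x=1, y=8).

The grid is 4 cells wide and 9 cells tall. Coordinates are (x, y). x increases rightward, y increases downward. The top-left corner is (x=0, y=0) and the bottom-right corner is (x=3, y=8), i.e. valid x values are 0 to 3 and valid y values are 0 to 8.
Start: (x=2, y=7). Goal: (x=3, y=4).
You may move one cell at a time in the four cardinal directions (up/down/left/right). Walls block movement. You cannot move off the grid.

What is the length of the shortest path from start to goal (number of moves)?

BFS from (x=2, y=7) until reaching (x=3, y=4):
  Distance 0: (x=2, y=7)
  Distance 1: (x=2, y=6), (x=1, y=7), (x=3, y=7), (x=2, y=8)
  Distance 2: (x=2, y=5), (x=3, y=6), (x=0, y=7), (x=3, y=8)
  Distance 3: (x=2, y=4), (x=1, y=5), (x=3, y=5), (x=0, y=8)
  Distance 4: (x=1, y=4), (x=3, y=4), (x=0, y=5)  <- goal reached here
One shortest path (4 moves): (x=2, y=7) -> (x=3, y=7) -> (x=3, y=6) -> (x=3, y=5) -> (x=3, y=4)

Answer: Shortest path length: 4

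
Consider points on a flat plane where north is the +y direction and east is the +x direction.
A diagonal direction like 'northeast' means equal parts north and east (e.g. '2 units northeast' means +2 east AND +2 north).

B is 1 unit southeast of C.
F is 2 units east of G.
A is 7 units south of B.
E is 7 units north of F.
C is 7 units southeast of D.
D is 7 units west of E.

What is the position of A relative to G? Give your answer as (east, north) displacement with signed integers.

Answer: A is at (east=3, north=-8) relative to G.

Derivation:
Place G at the origin (east=0, north=0).
  F is 2 units east of G: delta (east=+2, north=+0); F at (east=2, north=0).
  E is 7 units north of F: delta (east=+0, north=+7); E at (east=2, north=7).
  D is 7 units west of E: delta (east=-7, north=+0); D at (east=-5, north=7).
  C is 7 units southeast of D: delta (east=+7, north=-7); C at (east=2, north=0).
  B is 1 unit southeast of C: delta (east=+1, north=-1); B at (east=3, north=-1).
  A is 7 units south of B: delta (east=+0, north=-7); A at (east=3, north=-8).
Therefore A relative to G: (east=3, north=-8).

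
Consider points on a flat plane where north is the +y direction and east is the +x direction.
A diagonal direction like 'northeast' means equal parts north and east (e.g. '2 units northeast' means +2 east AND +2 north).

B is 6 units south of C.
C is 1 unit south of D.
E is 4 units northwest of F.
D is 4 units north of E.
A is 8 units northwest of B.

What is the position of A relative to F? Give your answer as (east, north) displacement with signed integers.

Place F at the origin (east=0, north=0).
  E is 4 units northwest of F: delta (east=-4, north=+4); E at (east=-4, north=4).
  D is 4 units north of E: delta (east=+0, north=+4); D at (east=-4, north=8).
  C is 1 unit south of D: delta (east=+0, north=-1); C at (east=-4, north=7).
  B is 6 units south of C: delta (east=+0, north=-6); B at (east=-4, north=1).
  A is 8 units northwest of B: delta (east=-8, north=+8); A at (east=-12, north=9).
Therefore A relative to F: (east=-12, north=9).

Answer: A is at (east=-12, north=9) relative to F.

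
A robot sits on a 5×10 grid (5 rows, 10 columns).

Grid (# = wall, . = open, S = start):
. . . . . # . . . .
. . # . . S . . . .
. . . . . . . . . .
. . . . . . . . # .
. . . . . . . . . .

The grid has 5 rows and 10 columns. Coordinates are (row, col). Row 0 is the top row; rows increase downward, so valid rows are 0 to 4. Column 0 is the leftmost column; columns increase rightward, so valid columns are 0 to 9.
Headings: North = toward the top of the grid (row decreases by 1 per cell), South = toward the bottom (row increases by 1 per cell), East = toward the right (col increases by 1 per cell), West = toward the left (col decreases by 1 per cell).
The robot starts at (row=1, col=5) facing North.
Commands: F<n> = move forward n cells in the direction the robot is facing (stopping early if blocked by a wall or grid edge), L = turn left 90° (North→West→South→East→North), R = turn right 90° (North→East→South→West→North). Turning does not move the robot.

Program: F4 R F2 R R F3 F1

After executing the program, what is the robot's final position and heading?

Answer: Final position: (row=1, col=3), facing West

Derivation:
Start: (row=1, col=5), facing North
  F4: move forward 0/4 (blocked), now at (row=1, col=5)
  R: turn right, now facing East
  F2: move forward 2, now at (row=1, col=7)
  R: turn right, now facing South
  R: turn right, now facing West
  F3: move forward 3, now at (row=1, col=4)
  F1: move forward 1, now at (row=1, col=3)
Final: (row=1, col=3), facing West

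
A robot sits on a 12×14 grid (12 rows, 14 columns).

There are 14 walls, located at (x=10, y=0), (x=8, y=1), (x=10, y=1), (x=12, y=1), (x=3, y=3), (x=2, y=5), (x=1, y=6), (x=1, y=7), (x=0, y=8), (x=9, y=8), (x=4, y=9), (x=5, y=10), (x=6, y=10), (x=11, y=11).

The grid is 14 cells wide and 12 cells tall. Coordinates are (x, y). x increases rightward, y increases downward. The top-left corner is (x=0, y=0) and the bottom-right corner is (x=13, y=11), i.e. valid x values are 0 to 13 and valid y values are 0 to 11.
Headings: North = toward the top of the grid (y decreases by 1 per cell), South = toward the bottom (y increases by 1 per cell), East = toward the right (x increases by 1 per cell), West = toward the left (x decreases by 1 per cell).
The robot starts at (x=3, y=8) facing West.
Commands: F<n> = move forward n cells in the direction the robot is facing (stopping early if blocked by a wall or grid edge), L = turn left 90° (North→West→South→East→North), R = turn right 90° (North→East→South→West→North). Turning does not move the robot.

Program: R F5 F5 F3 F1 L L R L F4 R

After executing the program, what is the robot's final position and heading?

Start: (x=3, y=8), facing West
  R: turn right, now facing North
  F5: move forward 4/5 (blocked), now at (x=3, y=4)
  F5: move forward 0/5 (blocked), now at (x=3, y=4)
  F3: move forward 0/3 (blocked), now at (x=3, y=4)
  F1: move forward 0/1 (blocked), now at (x=3, y=4)
  L: turn left, now facing West
  L: turn left, now facing South
  R: turn right, now facing West
  L: turn left, now facing South
  F4: move forward 4, now at (x=3, y=8)
  R: turn right, now facing West
Final: (x=3, y=8), facing West

Answer: Final position: (x=3, y=8), facing West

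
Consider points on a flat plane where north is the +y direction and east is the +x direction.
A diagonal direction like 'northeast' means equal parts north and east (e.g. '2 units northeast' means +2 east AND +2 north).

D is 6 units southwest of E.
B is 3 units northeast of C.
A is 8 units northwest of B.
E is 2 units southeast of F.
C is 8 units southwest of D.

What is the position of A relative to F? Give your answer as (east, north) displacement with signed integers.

Place F at the origin (east=0, north=0).
  E is 2 units southeast of F: delta (east=+2, north=-2); E at (east=2, north=-2).
  D is 6 units southwest of E: delta (east=-6, north=-6); D at (east=-4, north=-8).
  C is 8 units southwest of D: delta (east=-8, north=-8); C at (east=-12, north=-16).
  B is 3 units northeast of C: delta (east=+3, north=+3); B at (east=-9, north=-13).
  A is 8 units northwest of B: delta (east=-8, north=+8); A at (east=-17, north=-5).
Therefore A relative to F: (east=-17, north=-5).

Answer: A is at (east=-17, north=-5) relative to F.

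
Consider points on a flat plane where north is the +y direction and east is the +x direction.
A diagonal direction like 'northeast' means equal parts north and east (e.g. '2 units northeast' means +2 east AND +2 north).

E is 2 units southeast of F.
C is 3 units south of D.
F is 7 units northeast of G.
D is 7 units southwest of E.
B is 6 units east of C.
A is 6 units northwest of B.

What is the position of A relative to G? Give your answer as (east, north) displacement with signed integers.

Answer: A is at (east=2, north=1) relative to G.

Derivation:
Place G at the origin (east=0, north=0).
  F is 7 units northeast of G: delta (east=+7, north=+7); F at (east=7, north=7).
  E is 2 units southeast of F: delta (east=+2, north=-2); E at (east=9, north=5).
  D is 7 units southwest of E: delta (east=-7, north=-7); D at (east=2, north=-2).
  C is 3 units south of D: delta (east=+0, north=-3); C at (east=2, north=-5).
  B is 6 units east of C: delta (east=+6, north=+0); B at (east=8, north=-5).
  A is 6 units northwest of B: delta (east=-6, north=+6); A at (east=2, north=1).
Therefore A relative to G: (east=2, north=1).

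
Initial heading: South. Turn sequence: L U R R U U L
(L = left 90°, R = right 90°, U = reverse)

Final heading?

Start: South
  L (left (90° counter-clockwise)) -> East
  U (U-turn (180°)) -> West
  R (right (90° clockwise)) -> North
  R (right (90° clockwise)) -> East
  U (U-turn (180°)) -> West
  U (U-turn (180°)) -> East
  L (left (90° counter-clockwise)) -> North
Final: North

Answer: Final heading: North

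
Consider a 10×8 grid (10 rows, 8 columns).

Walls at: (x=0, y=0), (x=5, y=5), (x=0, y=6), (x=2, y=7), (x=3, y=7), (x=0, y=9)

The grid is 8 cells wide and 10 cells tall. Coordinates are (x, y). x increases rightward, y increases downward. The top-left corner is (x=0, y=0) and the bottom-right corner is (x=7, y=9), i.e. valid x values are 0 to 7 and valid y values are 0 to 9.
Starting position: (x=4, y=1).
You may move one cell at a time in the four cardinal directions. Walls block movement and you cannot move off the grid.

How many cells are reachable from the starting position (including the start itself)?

Answer: Reachable cells: 74

Derivation:
BFS flood-fill from (x=4, y=1):
  Distance 0: (x=4, y=1)
  Distance 1: (x=4, y=0), (x=3, y=1), (x=5, y=1), (x=4, y=2)
  Distance 2: (x=3, y=0), (x=5, y=0), (x=2, y=1), (x=6, y=1), (x=3, y=2), (x=5, y=2), (x=4, y=3)
  Distance 3: (x=2, y=0), (x=6, y=0), (x=1, y=1), (x=7, y=1), (x=2, y=2), (x=6, y=2), (x=3, y=3), (x=5, y=3), (x=4, y=4)
  Distance 4: (x=1, y=0), (x=7, y=0), (x=0, y=1), (x=1, y=2), (x=7, y=2), (x=2, y=3), (x=6, y=3), (x=3, y=4), (x=5, y=4), (x=4, y=5)
  Distance 5: (x=0, y=2), (x=1, y=3), (x=7, y=3), (x=2, y=4), (x=6, y=4), (x=3, y=5), (x=4, y=6)
  Distance 6: (x=0, y=3), (x=1, y=4), (x=7, y=4), (x=2, y=5), (x=6, y=5), (x=3, y=6), (x=5, y=6), (x=4, y=7)
  Distance 7: (x=0, y=4), (x=1, y=5), (x=7, y=5), (x=2, y=6), (x=6, y=6), (x=5, y=7), (x=4, y=8)
  Distance 8: (x=0, y=5), (x=1, y=6), (x=7, y=6), (x=6, y=7), (x=3, y=8), (x=5, y=8), (x=4, y=9)
  Distance 9: (x=1, y=7), (x=7, y=7), (x=2, y=8), (x=6, y=8), (x=3, y=9), (x=5, y=9)
  Distance 10: (x=0, y=7), (x=1, y=8), (x=7, y=8), (x=2, y=9), (x=6, y=9)
  Distance 11: (x=0, y=8), (x=1, y=9), (x=7, y=9)
Total reachable: 74 (grid has 74 open cells total)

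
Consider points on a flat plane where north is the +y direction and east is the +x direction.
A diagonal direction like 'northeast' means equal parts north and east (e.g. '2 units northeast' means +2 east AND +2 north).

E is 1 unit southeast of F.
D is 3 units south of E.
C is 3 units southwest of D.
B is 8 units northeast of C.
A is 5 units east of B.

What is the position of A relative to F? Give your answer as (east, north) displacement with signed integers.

Answer: A is at (east=11, north=1) relative to F.

Derivation:
Place F at the origin (east=0, north=0).
  E is 1 unit southeast of F: delta (east=+1, north=-1); E at (east=1, north=-1).
  D is 3 units south of E: delta (east=+0, north=-3); D at (east=1, north=-4).
  C is 3 units southwest of D: delta (east=-3, north=-3); C at (east=-2, north=-7).
  B is 8 units northeast of C: delta (east=+8, north=+8); B at (east=6, north=1).
  A is 5 units east of B: delta (east=+5, north=+0); A at (east=11, north=1).
Therefore A relative to F: (east=11, north=1).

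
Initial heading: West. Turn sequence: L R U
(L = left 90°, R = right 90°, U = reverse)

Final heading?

Answer: Final heading: East

Derivation:
Start: West
  L (left (90° counter-clockwise)) -> South
  R (right (90° clockwise)) -> West
  U (U-turn (180°)) -> East
Final: East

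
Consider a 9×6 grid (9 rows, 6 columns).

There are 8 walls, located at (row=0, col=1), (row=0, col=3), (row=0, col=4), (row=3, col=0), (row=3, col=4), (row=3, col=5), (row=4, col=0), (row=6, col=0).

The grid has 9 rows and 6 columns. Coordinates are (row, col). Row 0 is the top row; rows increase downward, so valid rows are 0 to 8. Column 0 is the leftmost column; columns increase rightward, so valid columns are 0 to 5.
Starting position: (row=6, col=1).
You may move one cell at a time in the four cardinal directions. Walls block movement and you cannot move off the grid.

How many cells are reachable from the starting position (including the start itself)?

Answer: Reachable cells: 46

Derivation:
BFS flood-fill from (row=6, col=1):
  Distance 0: (row=6, col=1)
  Distance 1: (row=5, col=1), (row=6, col=2), (row=7, col=1)
  Distance 2: (row=4, col=1), (row=5, col=0), (row=5, col=2), (row=6, col=3), (row=7, col=0), (row=7, col=2), (row=8, col=1)
  Distance 3: (row=3, col=1), (row=4, col=2), (row=5, col=3), (row=6, col=4), (row=7, col=3), (row=8, col=0), (row=8, col=2)
  Distance 4: (row=2, col=1), (row=3, col=2), (row=4, col=3), (row=5, col=4), (row=6, col=5), (row=7, col=4), (row=8, col=3)
  Distance 5: (row=1, col=1), (row=2, col=0), (row=2, col=2), (row=3, col=3), (row=4, col=4), (row=5, col=5), (row=7, col=5), (row=8, col=4)
  Distance 6: (row=1, col=0), (row=1, col=2), (row=2, col=3), (row=4, col=5), (row=8, col=5)
  Distance 7: (row=0, col=0), (row=0, col=2), (row=1, col=3), (row=2, col=4)
  Distance 8: (row=1, col=4), (row=2, col=5)
  Distance 9: (row=1, col=5)
  Distance 10: (row=0, col=5)
Total reachable: 46 (grid has 46 open cells total)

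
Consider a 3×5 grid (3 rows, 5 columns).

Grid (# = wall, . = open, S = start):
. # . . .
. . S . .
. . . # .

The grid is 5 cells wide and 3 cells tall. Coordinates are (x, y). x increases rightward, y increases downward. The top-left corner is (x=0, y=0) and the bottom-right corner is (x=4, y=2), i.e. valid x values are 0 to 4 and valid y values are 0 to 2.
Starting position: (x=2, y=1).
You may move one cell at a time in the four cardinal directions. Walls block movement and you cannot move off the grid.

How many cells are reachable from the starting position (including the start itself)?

Answer: Reachable cells: 13

Derivation:
BFS flood-fill from (x=2, y=1):
  Distance 0: (x=2, y=1)
  Distance 1: (x=2, y=0), (x=1, y=1), (x=3, y=1), (x=2, y=2)
  Distance 2: (x=3, y=0), (x=0, y=1), (x=4, y=1), (x=1, y=2)
  Distance 3: (x=0, y=0), (x=4, y=0), (x=0, y=2), (x=4, y=2)
Total reachable: 13 (grid has 13 open cells total)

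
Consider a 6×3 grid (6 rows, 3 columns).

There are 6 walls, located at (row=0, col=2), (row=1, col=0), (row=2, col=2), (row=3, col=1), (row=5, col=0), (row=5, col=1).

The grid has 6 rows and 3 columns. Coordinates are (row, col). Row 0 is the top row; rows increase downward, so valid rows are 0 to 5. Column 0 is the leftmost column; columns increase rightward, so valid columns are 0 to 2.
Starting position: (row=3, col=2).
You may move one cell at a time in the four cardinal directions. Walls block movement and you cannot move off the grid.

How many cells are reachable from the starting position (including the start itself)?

Answer: Reachable cells: 12

Derivation:
BFS flood-fill from (row=3, col=2):
  Distance 0: (row=3, col=2)
  Distance 1: (row=4, col=2)
  Distance 2: (row=4, col=1), (row=5, col=2)
  Distance 3: (row=4, col=0)
  Distance 4: (row=3, col=0)
  Distance 5: (row=2, col=0)
  Distance 6: (row=2, col=1)
  Distance 7: (row=1, col=1)
  Distance 8: (row=0, col=1), (row=1, col=2)
  Distance 9: (row=0, col=0)
Total reachable: 12 (grid has 12 open cells total)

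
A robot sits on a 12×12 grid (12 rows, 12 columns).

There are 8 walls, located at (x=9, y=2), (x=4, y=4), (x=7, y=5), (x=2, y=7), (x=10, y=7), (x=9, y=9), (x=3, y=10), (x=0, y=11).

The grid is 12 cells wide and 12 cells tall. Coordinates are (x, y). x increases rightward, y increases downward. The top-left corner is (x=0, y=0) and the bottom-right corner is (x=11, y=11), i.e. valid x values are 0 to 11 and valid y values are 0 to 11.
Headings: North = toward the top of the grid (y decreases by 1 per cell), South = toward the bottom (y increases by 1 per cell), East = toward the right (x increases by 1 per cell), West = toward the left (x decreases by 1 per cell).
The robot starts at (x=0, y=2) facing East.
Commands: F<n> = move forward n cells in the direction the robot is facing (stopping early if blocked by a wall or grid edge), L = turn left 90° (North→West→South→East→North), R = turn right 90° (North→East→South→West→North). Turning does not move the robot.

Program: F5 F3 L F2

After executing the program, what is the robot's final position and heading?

Answer: Final position: (x=8, y=0), facing North

Derivation:
Start: (x=0, y=2), facing East
  F5: move forward 5, now at (x=5, y=2)
  F3: move forward 3, now at (x=8, y=2)
  L: turn left, now facing North
  F2: move forward 2, now at (x=8, y=0)
Final: (x=8, y=0), facing North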